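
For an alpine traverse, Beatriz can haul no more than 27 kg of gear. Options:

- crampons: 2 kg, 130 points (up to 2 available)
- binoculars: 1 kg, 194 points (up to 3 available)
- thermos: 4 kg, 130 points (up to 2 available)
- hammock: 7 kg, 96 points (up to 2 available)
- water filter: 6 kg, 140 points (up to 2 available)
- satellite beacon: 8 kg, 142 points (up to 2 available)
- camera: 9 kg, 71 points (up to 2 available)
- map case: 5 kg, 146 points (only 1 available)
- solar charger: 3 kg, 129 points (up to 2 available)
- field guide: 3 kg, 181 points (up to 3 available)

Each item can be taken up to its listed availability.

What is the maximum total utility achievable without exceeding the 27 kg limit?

1789

The ratio heuristic lands on 2×crampons + 3×binoculars + thermos + 2×solar charger + 3×field guide (1773) but leaves 1 kg idle.
The 4 kg tied up in thermos is better spent on map case — total rises to 1789 (27 kg).
Every other selection either busts 27 kg or exceeds an availability limit or fails to beat 1789.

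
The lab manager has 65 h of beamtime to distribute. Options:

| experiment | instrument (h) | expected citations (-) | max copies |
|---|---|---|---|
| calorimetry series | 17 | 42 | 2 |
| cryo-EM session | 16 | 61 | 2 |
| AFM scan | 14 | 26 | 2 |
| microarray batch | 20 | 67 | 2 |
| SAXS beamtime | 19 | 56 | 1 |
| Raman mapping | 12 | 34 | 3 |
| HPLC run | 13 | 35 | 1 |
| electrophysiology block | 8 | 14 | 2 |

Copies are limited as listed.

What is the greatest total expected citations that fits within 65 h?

224

A density-first pass picks 2×cryo-EM session + microarray batch + Raman mapping — 223 at 64 h.
Dropping Raman mapping frees 12 h; slotting in HPLC run (13 h) lifts the total to 224 at 65 h.
Nothing else within 65 h beats 224.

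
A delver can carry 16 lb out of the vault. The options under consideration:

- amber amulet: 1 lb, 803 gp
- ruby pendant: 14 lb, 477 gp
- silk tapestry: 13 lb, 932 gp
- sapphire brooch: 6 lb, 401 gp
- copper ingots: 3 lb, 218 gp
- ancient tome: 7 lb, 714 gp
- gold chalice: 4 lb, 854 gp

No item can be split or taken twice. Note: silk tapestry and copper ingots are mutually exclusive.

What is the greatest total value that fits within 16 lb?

2589

Amber amulet + copper ingots + ancient tome + gold chalice uses 15 of the 16 lb and totals 2589.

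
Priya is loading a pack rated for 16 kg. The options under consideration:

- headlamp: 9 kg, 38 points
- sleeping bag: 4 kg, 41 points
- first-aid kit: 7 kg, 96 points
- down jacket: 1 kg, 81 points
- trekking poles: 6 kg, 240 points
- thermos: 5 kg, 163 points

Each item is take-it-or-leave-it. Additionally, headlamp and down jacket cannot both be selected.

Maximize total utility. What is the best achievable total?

525

Taking sleeping bag + down jacket + trekking poles + thermos: 16 kg used, 525 in utility.
Runner-up down jacket + trekking poles + thermos tops out at 484.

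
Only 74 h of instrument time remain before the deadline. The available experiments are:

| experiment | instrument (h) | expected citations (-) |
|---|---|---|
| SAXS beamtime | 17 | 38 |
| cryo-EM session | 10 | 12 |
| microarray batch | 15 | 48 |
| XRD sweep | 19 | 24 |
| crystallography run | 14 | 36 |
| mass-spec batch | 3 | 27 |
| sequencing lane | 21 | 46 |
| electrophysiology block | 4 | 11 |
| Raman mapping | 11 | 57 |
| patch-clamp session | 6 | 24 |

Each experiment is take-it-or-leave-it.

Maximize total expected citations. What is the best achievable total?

249

Greedy by ratio would take SAXS beamtime + microarray batch + crystallography run + mass-spec batch + electrophysiology block + Raman mapping + patch-clamp session: 70 h used, total 241.
Dropping SAXS beamtime frees 17 h; slotting in sequencing lane (21 h) lifts the total to 249 at 74 h.
Every other selection either busts 74 h or fails to beat 249.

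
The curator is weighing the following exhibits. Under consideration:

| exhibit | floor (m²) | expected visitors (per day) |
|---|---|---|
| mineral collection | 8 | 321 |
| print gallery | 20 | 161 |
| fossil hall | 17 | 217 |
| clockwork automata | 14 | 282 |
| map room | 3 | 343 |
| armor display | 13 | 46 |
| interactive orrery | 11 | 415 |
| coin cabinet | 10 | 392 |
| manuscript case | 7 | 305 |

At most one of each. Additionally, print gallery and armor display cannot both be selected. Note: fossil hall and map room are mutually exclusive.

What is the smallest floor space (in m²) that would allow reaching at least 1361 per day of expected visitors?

28

Need the lightest bundle worth ≥ 1361.
Taking mineral collection + map room + coin cabinet + manuscript case gives 1361 (≥ 1361) for 28 m².
Any bundle with less than 28 m² falls short of 1361.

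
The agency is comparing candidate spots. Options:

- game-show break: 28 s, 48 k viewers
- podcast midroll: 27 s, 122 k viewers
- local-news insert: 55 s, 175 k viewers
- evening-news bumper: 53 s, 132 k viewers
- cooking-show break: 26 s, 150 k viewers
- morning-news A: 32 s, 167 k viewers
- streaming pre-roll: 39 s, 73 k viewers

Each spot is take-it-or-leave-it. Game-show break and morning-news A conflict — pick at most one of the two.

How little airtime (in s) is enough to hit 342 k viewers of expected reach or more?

Minimise s subject to total expected reach ≥ 342.
podcast midroll + cooking-show break + morning-news A reaches 439 using 85 s.
Below 85 s the best achievable stays under 342.

85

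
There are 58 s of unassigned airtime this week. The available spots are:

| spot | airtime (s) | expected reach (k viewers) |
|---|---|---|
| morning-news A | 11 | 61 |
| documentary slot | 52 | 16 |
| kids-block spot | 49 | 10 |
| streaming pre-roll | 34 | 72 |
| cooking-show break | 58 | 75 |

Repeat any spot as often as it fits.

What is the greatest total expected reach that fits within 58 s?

Ranking by ratio (expected reach/s): morning-news A 5.55, streaming pre-roll 2.12, cooking-show break 1.29, documentary slot 0.31.
Best packing: 5×morning-news A — 55 s, 305 total.
The spare 3 s is too small for any remaining spot, and no exchange beats 305.

305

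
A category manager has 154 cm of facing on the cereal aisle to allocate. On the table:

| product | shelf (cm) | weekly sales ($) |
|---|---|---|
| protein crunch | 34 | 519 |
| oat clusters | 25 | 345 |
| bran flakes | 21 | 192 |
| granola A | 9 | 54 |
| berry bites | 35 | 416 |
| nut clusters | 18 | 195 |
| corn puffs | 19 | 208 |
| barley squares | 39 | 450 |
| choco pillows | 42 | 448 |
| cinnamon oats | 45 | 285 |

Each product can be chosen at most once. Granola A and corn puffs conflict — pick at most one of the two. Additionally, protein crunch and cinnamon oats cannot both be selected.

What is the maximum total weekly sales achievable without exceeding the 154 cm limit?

1938

Ranking by ratio (weekly sales/cm): protein crunch 15.26, oat clusters 13.80, berry bites 11.89, barley squares 11.54.
Taking protein crunch + oat clusters + berry bites + corn puffs + barley squares: 152 cm used, 1938 in weekly sales.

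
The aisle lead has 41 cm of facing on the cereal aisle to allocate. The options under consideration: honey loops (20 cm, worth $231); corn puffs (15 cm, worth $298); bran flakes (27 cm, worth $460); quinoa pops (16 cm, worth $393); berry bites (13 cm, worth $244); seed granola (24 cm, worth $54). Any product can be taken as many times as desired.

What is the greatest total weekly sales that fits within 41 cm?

Taking corn puffs + 2×berry bites: 41 cm used, 786 in weekly sales.
Nothing else within 41 cm beats 786.

786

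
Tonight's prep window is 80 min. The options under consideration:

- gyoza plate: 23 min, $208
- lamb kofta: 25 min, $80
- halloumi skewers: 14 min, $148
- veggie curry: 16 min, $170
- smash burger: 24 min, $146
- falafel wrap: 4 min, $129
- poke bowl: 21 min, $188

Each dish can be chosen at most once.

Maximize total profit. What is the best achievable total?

Gyoza plate + halloumi skewers + veggie curry + falafel wrap + poke bowl uses 78 of the 80 min and totals 843.

843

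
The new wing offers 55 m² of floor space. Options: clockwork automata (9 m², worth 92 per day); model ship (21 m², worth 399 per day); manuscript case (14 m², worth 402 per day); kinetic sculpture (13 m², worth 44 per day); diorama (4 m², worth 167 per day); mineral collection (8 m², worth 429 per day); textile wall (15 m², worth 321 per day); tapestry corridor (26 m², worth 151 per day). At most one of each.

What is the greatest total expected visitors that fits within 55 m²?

Taking clockwork automata + manuscript case + diorama + mineral collection + textile wall: 50 m² used, 1411 in expected visitors.

1411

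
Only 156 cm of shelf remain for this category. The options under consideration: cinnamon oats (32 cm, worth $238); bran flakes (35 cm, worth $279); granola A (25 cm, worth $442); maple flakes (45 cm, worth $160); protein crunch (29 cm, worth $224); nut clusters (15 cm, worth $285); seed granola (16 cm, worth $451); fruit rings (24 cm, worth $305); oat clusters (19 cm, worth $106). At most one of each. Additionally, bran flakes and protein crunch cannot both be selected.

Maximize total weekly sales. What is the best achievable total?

2000

Best packing: cinnamon oats + bran flakes + granola A + nut clusters + seed granola + fruit rings — 147 cm, 2000 total.
The closest alternative, cinnamon oats + granola A + protein crunch + nut clusters + seed granola + fruit rings, reaches only 1945.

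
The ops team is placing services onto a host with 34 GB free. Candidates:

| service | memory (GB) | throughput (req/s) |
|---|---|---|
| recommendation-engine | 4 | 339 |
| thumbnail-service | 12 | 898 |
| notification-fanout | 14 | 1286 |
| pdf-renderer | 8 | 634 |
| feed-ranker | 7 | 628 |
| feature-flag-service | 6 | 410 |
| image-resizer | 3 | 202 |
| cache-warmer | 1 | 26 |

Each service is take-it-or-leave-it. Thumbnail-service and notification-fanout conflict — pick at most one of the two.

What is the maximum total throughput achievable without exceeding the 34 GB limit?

Taking recommendation-engine + notification-fanout + pdf-renderer + feed-ranker + cache-warmer: 34 GB used, 2913 in throughput.
Every other selection either busts 34 GB or breaks a pairing rule or fails to beat 2913.

2913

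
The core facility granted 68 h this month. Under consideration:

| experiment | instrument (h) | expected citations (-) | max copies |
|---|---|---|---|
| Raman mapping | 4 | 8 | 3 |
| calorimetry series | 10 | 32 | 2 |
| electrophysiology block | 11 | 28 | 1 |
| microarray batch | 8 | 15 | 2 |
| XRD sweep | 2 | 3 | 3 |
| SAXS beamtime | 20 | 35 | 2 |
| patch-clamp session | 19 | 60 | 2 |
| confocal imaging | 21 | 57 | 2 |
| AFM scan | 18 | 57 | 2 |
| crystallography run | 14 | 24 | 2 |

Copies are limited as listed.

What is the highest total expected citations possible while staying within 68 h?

The ratio heuristic lands on 2×calorimetry series + electrophysiology block + 2×AFM scan (206) but leaves 1 h idle.
Reworking the packing: calorimetry series + XRD sweep + 2×patch-clamp session + AFM scan uses 68 h and improves the total to 212.
No other feasible combination exceeds 212.

212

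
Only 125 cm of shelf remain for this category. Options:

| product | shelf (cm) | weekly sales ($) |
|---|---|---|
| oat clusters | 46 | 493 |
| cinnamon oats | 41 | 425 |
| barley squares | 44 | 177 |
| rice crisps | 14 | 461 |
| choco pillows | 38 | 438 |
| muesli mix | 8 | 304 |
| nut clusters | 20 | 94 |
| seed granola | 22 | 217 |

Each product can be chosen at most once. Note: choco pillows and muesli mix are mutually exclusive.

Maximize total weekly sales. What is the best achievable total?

1683

Taking oat clusters + cinnamon oats + rice crisps + muesli mix: 109 cm used, 1683 in weekly sales.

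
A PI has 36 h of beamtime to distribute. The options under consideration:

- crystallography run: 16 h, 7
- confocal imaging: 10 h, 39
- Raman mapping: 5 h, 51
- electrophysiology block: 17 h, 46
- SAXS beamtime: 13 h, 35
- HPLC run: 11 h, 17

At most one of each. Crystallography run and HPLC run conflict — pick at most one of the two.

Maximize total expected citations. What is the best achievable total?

By expected citations per h: Raman mapping 10.20, confocal imaging 3.90, electrophysiology block 2.71, SAXS beamtime 2.69 lead.
The ratio ordering already packs tightly: confocal imaging + Raman mapping + electrophysiology block, 32 h, 136.
Every other selection either busts 36 h or breaks a pairing rule or fails to beat 136.

136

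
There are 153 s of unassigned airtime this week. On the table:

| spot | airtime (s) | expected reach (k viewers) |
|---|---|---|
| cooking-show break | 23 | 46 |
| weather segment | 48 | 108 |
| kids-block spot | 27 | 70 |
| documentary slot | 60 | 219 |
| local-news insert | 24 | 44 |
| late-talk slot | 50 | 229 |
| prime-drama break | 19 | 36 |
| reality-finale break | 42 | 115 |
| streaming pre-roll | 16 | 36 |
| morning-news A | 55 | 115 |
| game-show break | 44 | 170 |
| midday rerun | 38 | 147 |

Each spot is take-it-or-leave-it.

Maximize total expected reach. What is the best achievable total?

The ratio heuristic lands on late-talk slot + streaming pre-roll + game-show break + midday rerun (582) but leaves 5 s idle.
Dropping streaming pre-roll and game-show break frees 60 s; slotting in documentary slot (60 s) lifts the total to 595 at 148 s.
Runner-up late-talk slot + prime-drama break + game-show break + midday rerun tops out at 582.

595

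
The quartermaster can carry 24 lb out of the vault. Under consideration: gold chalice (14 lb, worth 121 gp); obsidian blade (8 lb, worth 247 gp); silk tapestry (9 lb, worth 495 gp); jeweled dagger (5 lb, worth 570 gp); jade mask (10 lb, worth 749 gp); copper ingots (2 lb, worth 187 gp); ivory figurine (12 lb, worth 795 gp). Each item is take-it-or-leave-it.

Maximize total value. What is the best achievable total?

Filling by ratio: jeweled dagger + jade mask + copper ingots for 1506, with 7 lb left unused.
Replace copper ingots with silk tapestry: the trade gains 308 net, giving 1814 at 24 lb.
No other feasible combination exceeds 1814.

1814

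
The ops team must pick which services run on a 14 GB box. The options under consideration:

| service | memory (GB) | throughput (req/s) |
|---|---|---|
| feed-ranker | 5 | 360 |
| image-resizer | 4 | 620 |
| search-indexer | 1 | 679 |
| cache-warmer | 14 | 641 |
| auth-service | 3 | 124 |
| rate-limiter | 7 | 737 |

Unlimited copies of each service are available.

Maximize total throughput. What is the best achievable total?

Ranking by ratio (throughput/GB): search-indexer 679.00, image-resizer 155.00, rate-limiter 105.29, feed-ranker 72.00.
The ratio ordering already packs tightly: 14×search-indexer, 14 GB, 9506.

9506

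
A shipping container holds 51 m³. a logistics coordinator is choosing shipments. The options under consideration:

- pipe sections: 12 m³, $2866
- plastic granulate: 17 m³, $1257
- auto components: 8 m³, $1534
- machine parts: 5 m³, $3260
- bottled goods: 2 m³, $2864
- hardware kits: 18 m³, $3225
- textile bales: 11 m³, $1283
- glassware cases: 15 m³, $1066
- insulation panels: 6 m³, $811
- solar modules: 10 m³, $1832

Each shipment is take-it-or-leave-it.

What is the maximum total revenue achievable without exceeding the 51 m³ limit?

14560

The ratio heuristic lands on pipe sections + auto components + machine parts + bottled goods + insulation panels + solar modules (13167) but leaves 8 m³ idle.
The 10 m³ tied up in solar modules is better spent on hardware kits — total rises to 14560 (51 m³).
Runner-up pipe sections + machine parts + bottled goods + hardware kits + solar modules tops out at 14047.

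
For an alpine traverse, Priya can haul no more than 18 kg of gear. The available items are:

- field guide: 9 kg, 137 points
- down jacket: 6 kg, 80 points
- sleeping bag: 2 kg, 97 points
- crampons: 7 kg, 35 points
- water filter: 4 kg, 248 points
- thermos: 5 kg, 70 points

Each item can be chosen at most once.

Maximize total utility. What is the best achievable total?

A density-first pass picks field guide + sleeping bag + water filter — 482 at 15 kg.
Dropping field guide frees 9 kg; slotting in down jacket + thermos (11 kg) lifts the total to 495 at 17 kg.
Every other selection either busts 18 kg or fails to beat 495.

495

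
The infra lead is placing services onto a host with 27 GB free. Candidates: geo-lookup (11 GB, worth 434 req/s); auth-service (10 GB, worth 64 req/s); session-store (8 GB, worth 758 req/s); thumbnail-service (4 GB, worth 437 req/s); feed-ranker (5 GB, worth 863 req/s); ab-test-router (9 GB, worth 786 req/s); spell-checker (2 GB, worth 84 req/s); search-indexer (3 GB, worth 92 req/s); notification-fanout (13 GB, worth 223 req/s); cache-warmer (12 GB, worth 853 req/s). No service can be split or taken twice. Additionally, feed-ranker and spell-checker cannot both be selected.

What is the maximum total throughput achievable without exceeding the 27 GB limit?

2844

By throughput per GB: feed-ranker 172.60, thumbnail-service 109.25, session-store 94.75 lead.
Taking session-store + thumbnail-service + feed-ranker + ab-test-router: 26 GB used, 2844 in throughput.
The closest alternative, feed-ranker + ab-test-router + cache-warmer, reaches only 2502.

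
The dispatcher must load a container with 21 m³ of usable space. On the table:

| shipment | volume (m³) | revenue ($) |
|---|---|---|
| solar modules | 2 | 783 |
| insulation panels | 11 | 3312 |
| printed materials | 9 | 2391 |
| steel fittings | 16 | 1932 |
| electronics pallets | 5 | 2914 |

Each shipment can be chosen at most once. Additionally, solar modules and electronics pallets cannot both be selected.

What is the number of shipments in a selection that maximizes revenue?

2

Best achievable revenue is 6226.
One optimal bundle: insulation panels + electronics pallets (16 m³).
Any selection reaching 6226 contains exactly 2 shipments.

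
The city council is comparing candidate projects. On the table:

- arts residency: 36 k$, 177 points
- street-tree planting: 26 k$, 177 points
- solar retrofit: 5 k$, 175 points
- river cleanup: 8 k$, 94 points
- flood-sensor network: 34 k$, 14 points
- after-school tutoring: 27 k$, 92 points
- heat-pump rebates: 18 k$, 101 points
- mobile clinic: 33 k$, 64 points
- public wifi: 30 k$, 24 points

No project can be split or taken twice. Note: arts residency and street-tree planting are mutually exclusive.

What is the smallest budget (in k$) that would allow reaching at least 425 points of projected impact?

Look for the lowest-budget combination reaching 425.
street-tree planting + solar retrofit + river cleanup reaches 446 using 39 k$.
No combination under 39 k$ hits 425.

39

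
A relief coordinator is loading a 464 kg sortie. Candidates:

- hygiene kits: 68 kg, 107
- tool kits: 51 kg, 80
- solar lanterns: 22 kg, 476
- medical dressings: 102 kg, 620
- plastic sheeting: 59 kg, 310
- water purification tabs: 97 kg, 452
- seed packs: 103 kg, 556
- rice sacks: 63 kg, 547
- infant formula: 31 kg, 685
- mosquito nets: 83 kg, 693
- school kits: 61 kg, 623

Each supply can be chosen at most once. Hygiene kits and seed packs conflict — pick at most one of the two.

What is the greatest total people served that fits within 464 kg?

4096

Taking the top-ratio supplies first gives solar lanterns + medical dressings + plastic sheeting + rice sacks + infant formula + mosquito nets + school kits for 3954 (421 kg).
Dropping plastic sheeting frees 59 kg; slotting in water purification tabs (97 kg) lifts the total to 4096 at 459 kg.
The closest alternative, solar lanterns + water purification tabs + seed packs + rice sacks + infant formula + mosquito nets + school kits, reaches only 4032.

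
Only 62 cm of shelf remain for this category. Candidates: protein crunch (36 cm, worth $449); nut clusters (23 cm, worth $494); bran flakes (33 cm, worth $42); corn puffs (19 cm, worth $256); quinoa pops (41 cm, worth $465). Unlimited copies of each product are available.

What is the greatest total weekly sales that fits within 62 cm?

1006

Ranking by ratio (weekly sales/cm): nut clusters 21.48, corn puffs 13.47, protein crunch 12.47, quinoa pops 11.34.
Taking the top-ratio products first gives 2×nut clusters for 988 (46 cm).
The 23 cm tied up in nut clusters is better spent on 2×corn puffs — total rises to 1006 (61 cm).
Every other selection either busts 62 cm or fails to beat 1006.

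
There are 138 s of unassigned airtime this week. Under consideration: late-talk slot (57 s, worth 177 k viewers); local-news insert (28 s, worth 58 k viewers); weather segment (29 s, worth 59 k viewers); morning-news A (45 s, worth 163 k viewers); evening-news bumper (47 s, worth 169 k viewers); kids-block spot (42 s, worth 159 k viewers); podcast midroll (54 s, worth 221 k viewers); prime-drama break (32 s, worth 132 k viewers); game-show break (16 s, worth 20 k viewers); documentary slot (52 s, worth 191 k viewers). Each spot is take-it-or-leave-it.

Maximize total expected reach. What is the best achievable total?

Density check — prime-drama break 4.12, podcast midroll 4.09, kids-block spot 3.79 are the best per s.
Filling by ratio: kids-block spot + podcast midroll + prime-drama break for 512, with 10 s left unused.
Replace kids-block spot with documentary slot: the trade gains 32 net, giving 544 at 138 s.

544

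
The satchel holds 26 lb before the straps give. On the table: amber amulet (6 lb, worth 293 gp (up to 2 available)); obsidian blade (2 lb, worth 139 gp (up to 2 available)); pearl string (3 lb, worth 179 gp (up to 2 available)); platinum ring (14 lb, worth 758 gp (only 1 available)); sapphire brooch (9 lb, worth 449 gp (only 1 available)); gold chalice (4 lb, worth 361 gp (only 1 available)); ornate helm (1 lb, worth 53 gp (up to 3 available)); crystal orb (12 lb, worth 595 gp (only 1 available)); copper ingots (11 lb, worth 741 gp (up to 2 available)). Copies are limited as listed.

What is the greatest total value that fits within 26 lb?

1843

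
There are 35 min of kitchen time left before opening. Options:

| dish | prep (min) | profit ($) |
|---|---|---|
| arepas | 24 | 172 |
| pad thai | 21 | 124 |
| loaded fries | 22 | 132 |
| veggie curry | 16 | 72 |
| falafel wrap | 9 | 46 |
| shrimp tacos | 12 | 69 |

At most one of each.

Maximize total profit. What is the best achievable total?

218

The ratio ordering already packs tightly: arepas + falafel wrap, 33 min, 218.
The closest alternative, loaded fries + shrimp tacos, reaches only 201.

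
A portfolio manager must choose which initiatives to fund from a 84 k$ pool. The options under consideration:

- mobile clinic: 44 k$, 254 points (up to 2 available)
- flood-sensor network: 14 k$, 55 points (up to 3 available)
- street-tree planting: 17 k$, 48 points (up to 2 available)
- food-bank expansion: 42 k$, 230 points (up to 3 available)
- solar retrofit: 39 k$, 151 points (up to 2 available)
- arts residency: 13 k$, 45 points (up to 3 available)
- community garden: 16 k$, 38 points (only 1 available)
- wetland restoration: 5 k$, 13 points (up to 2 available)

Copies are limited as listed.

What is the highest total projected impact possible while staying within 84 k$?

Filling by ratio: mobile clinic + 2×flood-sensor network + 2×wetland restoration for 390, with 2 k$ left unused.
Dropping mobile clinic and 2×flood-sensor network and 2×wetland restoration frees 82 k$; slotting in 2×food-bank expansion (84 k$) lifts the total to 460 at 84 k$.

460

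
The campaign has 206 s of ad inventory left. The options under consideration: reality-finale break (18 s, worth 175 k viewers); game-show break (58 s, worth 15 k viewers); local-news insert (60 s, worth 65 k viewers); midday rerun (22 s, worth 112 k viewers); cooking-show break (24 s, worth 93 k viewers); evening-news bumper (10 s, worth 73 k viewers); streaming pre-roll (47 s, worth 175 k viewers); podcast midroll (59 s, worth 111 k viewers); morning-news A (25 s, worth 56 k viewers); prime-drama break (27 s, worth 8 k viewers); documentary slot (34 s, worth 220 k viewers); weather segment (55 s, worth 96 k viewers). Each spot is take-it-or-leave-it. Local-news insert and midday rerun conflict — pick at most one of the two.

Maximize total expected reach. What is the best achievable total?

Best packing: reality-finale break + midday rerun + cooking-show break + evening-news bumper + streaming pre-roll + morning-news A + documentary slot — 180 s, 904 total.
The closest alternative, reality-finale break + midday rerun + cooking-show break + streaming pre-roll + podcast midroll + documentary slot, reaches only 886.

904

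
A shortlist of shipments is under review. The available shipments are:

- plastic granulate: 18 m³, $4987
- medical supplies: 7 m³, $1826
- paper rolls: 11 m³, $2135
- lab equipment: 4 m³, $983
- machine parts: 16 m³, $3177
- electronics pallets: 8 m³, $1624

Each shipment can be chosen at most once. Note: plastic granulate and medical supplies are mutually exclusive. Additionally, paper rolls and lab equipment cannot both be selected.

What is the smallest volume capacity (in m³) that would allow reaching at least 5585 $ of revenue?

22

Look for the lowest-volume combination reaching 5585.
plastic granulate + lab equipment reaches 5970 using 22 m³.
Below 22 m³ the best achievable stays under 5585.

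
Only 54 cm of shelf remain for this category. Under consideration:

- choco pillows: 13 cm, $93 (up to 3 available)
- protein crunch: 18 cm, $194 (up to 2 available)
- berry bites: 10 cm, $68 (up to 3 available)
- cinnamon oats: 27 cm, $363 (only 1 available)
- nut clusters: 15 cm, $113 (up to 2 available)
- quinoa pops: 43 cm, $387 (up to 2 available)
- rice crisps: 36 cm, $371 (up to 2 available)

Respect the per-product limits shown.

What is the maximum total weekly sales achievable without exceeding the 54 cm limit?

565

Density check — cinnamon oats 13.44, protein crunch 10.78, rice crisps 10.31 are the best per cm.
The ratio heuristic lands on protein crunch + cinnamon oats (557) but leaves 9 cm idle.
Dropping cinnamon oats frees 27 cm; slotting in rice crisps (36 cm) lifts the total to 565 at 54 cm.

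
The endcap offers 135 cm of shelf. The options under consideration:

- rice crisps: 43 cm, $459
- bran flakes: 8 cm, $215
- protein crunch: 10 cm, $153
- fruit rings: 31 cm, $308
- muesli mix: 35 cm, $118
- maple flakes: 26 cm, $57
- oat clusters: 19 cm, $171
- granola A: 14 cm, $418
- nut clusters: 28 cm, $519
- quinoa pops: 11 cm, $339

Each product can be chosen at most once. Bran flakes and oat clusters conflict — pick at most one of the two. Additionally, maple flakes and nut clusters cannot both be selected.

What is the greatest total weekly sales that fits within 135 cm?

Density check — quinoa pops 30.82, granola A 29.86, bran flakes 26.88 are the best per cm.
Rice crisps + bran flakes + fruit rings + granola A + nut clusters + quinoa pops uses 135 of the 135 cm and totals 2258.

2258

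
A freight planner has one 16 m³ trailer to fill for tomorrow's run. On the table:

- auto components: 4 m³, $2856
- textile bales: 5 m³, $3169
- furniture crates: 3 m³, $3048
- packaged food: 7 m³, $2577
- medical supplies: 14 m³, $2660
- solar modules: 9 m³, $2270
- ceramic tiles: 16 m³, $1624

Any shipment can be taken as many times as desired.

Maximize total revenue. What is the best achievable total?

5×furniture crates uses 15 of the 16 m³ and totals 15240.

15240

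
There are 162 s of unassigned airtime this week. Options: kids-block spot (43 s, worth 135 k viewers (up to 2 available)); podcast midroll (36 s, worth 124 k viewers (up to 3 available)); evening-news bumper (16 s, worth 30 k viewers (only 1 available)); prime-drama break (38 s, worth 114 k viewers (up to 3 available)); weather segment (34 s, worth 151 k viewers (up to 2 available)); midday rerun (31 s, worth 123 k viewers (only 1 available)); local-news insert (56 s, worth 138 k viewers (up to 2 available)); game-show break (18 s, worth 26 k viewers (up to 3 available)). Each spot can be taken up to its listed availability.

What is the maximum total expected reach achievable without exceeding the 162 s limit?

590

Density check — weather segment 4.44, midday rerun 3.97, podcast midroll 3.44, kids-block spot 3.14 are the best per s.
Filling by ratio: podcast midroll + evening-news bumper + 2×weather segment + midday rerun for 579, with 11 s left unused.
The 36 s tied up in podcast midroll is better spent on kids-block spot — total rises to 590 (158 s).
That's the maximum — no swap from here does better than 590.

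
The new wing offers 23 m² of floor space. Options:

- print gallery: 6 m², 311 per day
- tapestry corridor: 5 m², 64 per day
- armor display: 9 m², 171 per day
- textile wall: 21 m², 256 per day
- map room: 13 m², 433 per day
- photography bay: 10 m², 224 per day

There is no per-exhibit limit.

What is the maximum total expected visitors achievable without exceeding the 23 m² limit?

997

Taking 3×print gallery + tapestry corridor: 23 m² used, 997 in expected visitors.
No other feasible combination exceeds 997.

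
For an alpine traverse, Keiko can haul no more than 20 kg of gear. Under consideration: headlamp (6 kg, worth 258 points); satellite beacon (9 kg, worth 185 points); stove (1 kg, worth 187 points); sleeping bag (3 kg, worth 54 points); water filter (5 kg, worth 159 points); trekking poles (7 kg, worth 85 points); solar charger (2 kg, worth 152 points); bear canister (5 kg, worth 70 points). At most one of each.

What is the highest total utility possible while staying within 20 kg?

By utility per kg: stove 187.00, solar charger 76.00, headlamp 43.00 lead.
Filling by ratio: headlamp + stove + sleeping bag + water filter + solar charger for 810, with 3 kg left unused.
The 3 kg tied up in sleeping bag is better spent on bear canister — total rises to 826 (19 kg).

826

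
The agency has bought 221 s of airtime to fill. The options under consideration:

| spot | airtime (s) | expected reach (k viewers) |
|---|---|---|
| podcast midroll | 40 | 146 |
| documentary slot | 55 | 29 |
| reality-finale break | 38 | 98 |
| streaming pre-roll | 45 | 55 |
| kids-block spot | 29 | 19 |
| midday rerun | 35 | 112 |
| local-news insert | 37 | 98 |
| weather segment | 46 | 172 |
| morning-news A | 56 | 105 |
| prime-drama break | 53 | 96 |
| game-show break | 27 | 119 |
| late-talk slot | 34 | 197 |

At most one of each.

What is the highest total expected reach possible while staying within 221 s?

Density check — late-talk slot 5.79, game-show break 4.41, weather segment 3.74, podcast midroll 3.65 are the best per s.
Taking podcast midroll + reality-finale break + midday rerun + weather segment + game-show break + late-talk slot: 220 s used, 844 in expected reach.
Podcast midroll + midday rerun + local-news insert + weather segment + game-show break + late-talk slot matches that 844 at 219 s; no feasible combination exceeds it.

844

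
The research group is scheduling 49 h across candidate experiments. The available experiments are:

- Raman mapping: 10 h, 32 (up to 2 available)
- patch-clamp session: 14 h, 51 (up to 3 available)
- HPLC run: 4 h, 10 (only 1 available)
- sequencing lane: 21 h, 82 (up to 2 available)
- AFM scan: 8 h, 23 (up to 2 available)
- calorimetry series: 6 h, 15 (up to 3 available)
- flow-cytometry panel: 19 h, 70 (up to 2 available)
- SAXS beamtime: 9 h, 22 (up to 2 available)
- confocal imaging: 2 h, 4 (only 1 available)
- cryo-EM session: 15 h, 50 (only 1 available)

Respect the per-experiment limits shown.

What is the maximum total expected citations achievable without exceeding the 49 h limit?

Density check — sequencing lane 3.90, flow-cytometry panel 3.68, patch-clamp session 3.64 are the best per h.
A density-first pass picks HPLC run + 2×sequencing lane + confocal imaging — 178 at 48 h.
Replace HPLC run and sequencing lane and confocal imaging with 2×patch-clamp session: the trade gains 6 net, giving 184 at 49 h.

184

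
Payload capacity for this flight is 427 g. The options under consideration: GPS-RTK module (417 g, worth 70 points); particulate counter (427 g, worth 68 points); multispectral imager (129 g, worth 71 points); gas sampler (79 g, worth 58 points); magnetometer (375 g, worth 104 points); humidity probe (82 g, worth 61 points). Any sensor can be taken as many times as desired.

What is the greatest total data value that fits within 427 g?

305

The ratio ordering already packs tightly: 5×humidity probe, 410 g, 305.
Nothing else within 427 g beats 305.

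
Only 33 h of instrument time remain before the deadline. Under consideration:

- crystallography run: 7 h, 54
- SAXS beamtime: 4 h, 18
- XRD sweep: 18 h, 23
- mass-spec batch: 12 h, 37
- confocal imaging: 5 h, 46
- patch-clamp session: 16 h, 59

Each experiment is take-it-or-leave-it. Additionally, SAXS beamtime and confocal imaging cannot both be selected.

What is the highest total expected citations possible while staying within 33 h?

159

Best packing: crystallography run + confocal imaging + patch-clamp session — 28 h, 159 total.
Runner-up mass-spec batch + confocal imaging + patch-clamp session tops out at 142.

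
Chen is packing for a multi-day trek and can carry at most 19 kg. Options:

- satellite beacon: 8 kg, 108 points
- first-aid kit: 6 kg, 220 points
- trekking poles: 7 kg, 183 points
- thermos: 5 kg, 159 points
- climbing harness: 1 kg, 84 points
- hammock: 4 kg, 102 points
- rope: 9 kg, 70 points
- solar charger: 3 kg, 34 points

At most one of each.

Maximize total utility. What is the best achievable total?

The ratio ordering already packs tightly: first-aid kit + trekking poles + thermos + climbing harness, 19 kg, 646.
Every other selection either busts 19 kg or fails to beat 646.

646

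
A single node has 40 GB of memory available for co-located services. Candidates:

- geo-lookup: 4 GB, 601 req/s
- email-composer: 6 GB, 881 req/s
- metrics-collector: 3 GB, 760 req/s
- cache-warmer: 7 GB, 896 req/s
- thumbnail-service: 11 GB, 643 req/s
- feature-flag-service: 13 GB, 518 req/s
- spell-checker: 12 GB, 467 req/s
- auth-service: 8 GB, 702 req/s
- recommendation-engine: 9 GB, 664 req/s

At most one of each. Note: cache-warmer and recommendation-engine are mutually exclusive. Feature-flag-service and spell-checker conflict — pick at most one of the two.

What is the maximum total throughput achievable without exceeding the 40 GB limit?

Ranking by ratio (throughput/GB): metrics-collector 253.33, geo-lookup 150.25, email-composer 146.83, cache-warmer 128.00.
Taking geo-lookup + email-composer + metrics-collector + cache-warmer + thumbnail-service + auth-service: 39 GB used, 4483 in throughput.
The closest alternative, geo-lookup + email-composer + metrics-collector + cache-warmer + spell-checker + auth-service, reaches only 4307.

4483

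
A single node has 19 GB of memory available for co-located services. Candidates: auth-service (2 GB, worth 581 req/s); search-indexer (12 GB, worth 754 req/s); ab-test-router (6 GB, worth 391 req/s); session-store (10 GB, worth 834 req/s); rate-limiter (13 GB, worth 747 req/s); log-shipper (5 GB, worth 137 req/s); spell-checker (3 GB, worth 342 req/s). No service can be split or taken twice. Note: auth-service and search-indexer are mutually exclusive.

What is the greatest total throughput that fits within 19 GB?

1806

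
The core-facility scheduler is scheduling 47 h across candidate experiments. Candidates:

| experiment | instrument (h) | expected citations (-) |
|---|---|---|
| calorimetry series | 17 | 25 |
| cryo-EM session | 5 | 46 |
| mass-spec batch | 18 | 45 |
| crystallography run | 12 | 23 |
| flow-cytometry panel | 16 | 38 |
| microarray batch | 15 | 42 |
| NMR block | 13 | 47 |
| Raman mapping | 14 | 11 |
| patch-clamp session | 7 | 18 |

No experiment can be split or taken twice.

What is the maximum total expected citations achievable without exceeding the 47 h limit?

158

Ranking by ratio (expected citations/h): cryo-EM session 9.20, NMR block 3.62, microarray batch 2.80, patch-clamp session 2.57.
Filling by ratio: cryo-EM session + microarray batch + NMR block + patch-clamp session for 153, with 7 h left unused.
The 7 h tied up in patch-clamp session is better spent on crystallography run — total rises to 158 (45 h).
An exhaustive check of the 512 subsets confirms 158.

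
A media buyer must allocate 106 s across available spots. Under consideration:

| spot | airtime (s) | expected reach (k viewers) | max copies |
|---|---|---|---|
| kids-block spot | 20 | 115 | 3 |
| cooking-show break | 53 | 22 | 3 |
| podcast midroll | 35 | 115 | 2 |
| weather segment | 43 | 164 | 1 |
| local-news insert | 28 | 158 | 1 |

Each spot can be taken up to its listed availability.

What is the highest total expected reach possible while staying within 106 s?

509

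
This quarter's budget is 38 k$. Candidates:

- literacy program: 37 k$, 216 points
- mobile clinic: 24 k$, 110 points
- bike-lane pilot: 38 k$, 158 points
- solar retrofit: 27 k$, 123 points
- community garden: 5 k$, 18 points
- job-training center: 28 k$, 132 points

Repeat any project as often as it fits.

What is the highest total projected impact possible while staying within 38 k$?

216

By projected impact per k$: literacy program 5.84, job-training center 4.71, mobile clinic 4.58, solar retrofit 4.56 lead.
Taking literacy program: 37 k$ used, 216 in projected impact.
That's the maximum — no swap from here does better than 216.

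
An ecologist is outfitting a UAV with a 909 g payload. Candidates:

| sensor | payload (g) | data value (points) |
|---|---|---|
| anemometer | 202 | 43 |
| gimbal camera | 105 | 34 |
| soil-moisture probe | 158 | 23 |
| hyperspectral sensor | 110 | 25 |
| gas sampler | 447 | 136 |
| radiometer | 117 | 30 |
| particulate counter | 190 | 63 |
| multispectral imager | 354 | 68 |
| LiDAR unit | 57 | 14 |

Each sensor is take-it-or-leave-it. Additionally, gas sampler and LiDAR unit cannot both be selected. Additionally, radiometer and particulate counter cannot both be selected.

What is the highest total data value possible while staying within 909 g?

258

Gimbal camera + hyperspectral sensor + gas sampler + particulate counter uses 852 of the 909 g and totals 258.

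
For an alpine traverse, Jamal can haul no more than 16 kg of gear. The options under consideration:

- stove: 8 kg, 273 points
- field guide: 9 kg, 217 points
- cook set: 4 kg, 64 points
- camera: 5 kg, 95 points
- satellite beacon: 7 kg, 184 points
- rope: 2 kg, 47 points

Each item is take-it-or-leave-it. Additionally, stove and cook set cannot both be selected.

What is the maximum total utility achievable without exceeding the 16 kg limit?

Ranking by ratio (utility/kg): stove 34.12, satellite beacon 26.29, field guide 24.11.
Stove + satellite beacon uses 15 of the 16 kg and totals 457.
Nothing else feasible within 16 kg beats 457.

457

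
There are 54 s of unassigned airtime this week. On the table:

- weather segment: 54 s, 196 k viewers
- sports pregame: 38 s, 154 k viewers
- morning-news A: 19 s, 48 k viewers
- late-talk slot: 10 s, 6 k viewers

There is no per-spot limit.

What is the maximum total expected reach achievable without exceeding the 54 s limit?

Density check — sports pregame 4.05, weather segment 3.63, morning-news A 2.53 are the best per s.
The ratio heuristic lands on sports pregame + late-talk slot (160) but leaves 6 s idle.
Replace sports pregame and late-talk slot with weather segment: the trade gains 36 net, giving 196 at 54 s.
Every other selection either busts 54 s or fails to beat 196.

196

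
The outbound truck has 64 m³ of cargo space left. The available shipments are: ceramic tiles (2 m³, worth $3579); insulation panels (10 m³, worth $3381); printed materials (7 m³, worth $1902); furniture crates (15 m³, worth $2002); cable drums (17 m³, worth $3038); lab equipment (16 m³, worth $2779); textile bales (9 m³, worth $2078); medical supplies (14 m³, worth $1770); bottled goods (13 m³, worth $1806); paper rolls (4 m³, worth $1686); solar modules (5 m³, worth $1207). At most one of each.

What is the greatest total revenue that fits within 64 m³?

17748

Taking the top-ratio shipments first gives ceramic tiles + insulation panels + printed materials + cable drums + textile bales + paper rolls + solar modules for 16871 (54 m³).
The 7 m³ tied up in printed materials is better spent on lab equipment — total rises to 17748 (63 m³).
The spare 1 m³ is too small for any remaining shipment, and no exchange beats 17748.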